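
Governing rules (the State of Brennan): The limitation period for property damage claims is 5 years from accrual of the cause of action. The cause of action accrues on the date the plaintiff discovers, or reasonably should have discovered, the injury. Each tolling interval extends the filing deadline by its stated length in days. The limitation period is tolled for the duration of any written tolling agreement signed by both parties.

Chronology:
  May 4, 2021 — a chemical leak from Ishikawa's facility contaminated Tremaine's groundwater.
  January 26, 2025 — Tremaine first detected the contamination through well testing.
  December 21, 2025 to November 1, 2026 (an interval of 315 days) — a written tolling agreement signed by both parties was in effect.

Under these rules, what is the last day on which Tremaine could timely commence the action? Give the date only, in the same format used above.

Accrual is tied to discovery, so the period began on January 26, 2025 rather than on May 4, 2021 when the act occurred.
The untolled deadline — 5 years after January 26, 2025 — is January 26, 2030.
The period was tolled for 315 days by the written tolling agreement (December 21, 2025 to November 1, 2026), pushing the deadline to December 7, 2030.

December 7, 2030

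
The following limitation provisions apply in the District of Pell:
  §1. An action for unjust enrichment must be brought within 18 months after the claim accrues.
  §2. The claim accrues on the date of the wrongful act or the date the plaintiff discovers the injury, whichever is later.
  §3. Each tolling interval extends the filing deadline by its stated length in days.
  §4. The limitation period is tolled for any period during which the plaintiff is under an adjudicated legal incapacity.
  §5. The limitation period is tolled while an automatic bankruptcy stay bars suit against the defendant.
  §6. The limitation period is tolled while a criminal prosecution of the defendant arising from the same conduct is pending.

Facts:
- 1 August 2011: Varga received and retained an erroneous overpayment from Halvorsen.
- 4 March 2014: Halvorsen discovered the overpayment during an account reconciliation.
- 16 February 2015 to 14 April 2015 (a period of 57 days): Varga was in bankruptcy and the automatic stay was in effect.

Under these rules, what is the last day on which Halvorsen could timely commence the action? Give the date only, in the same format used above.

The claim accrued on 4 March 2014 — the later of the 1 August 2011 act and the 4 March 2014 discovery.
18 months from 4 March 2014 is 4 September 2015.
Because the automatic bankruptcy stay ran from 16 February 2015 to 14 April 2015, the deadline is extended by 57 days to 31 October 2015.

31 October 2015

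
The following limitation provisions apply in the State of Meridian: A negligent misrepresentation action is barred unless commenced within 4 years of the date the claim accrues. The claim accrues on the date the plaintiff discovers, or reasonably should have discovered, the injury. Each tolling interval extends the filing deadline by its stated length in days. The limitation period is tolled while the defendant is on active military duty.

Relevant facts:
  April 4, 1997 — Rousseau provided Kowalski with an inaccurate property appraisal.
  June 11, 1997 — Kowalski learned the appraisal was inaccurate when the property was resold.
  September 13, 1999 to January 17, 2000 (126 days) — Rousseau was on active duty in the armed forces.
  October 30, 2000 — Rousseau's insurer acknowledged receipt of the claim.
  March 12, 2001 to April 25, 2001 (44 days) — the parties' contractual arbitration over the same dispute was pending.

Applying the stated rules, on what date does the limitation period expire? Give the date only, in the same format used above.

October 15, 2001

The claim did not accrue until Kowalski discovered the injury on June 11, 1997; the April 4, 1997 act date does not start the clock under the stated rule.
4 years from June 11, 1997 is June 11, 2001.
The period was tolled for 126 days by the defendant's active military service (September 13, 1999 to January 17, 2000), pushing the deadline to October 15, 2001.
The pending related arbitration from March 12, 2001 to April 25, 2001 does not toll the period, because no stated rule makes a pending arbitration a tolling event.
Nothing else in the chronology tolls or restarts the period.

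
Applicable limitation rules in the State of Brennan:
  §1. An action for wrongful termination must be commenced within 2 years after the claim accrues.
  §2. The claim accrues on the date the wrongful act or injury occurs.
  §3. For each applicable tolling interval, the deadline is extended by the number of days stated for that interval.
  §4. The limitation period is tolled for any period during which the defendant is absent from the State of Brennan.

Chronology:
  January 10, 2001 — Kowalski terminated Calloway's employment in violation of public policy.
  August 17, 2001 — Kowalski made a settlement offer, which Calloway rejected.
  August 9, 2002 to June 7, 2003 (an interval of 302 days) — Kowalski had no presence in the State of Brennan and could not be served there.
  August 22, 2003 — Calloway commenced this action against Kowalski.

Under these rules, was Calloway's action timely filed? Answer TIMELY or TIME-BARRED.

The limitation period began to run on January 10, 2001.
Adding the 2 years base period to January 10, 2001 gives a deadline of January 10, 2003, before any tolling.
The defendant's absence from the jurisdiction from August 9, 2002 to June 7, 2003 tolled the period for 302 days, extending the deadline to November 8, 2003.
Nothing else in the chronology tolls or restarts the period.
The August 22, 2003 filing precedes the November 8, 2003 deadline; the claim is timely.

TIMELY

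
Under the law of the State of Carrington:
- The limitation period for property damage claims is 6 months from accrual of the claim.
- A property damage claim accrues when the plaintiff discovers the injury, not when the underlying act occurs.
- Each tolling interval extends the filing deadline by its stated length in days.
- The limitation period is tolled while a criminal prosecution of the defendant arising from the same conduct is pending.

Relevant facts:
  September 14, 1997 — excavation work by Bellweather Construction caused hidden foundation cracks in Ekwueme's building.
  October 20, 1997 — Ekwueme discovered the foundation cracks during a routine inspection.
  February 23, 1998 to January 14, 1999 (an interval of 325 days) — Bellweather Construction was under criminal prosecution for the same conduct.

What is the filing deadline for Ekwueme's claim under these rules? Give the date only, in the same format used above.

The claim did not accrue until Ekwueme discovered the injury on October 20, 1997; the September 14, 1997 act date does not start the clock under the stated rule.
Adding the 6 months base period to October 20, 1997 gives a deadline of April 20, 1998, before any tolling.
The pending criminal prosecution from February 23, 1998 to January 14, 1999 tolled the period for 325 days, extending the deadline to March 11, 1999.

March 11, 1999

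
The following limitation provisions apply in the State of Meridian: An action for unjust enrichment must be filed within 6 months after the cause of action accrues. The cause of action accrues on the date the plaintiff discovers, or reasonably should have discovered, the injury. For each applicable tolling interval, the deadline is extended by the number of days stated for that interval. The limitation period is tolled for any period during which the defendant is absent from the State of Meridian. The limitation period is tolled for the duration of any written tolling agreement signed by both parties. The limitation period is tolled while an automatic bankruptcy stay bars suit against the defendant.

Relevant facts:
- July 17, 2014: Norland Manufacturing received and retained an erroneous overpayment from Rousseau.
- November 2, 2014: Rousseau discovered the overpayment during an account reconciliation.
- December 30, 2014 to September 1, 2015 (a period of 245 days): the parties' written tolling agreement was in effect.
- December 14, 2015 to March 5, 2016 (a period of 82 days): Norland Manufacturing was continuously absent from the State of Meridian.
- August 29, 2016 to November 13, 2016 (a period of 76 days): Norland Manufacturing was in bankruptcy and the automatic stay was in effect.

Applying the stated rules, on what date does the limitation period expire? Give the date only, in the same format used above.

March 24, 2016

Accrual is tied to discovery, so the period began on November 2, 2014 rather than on July 17, 2014 when the act occurred.
The untolled deadline — 6 months after November 2, 2014 — is May 2, 2015.
The period was tolled for 245 days by the written tolling agreement (December 30, 2014 to September 1, 2015), pushing the deadline to January 2, 2016.
The defendant's absence from the jurisdiction from December 14, 2015 to March 5, 2016 tolled the period for 82 days, extending the deadline to March 24, 2016.
By the time the automatic bankruptcy stay began on August 29, 2016, the limitation period had already expired on March 24, 2016; that interval cannot revive it.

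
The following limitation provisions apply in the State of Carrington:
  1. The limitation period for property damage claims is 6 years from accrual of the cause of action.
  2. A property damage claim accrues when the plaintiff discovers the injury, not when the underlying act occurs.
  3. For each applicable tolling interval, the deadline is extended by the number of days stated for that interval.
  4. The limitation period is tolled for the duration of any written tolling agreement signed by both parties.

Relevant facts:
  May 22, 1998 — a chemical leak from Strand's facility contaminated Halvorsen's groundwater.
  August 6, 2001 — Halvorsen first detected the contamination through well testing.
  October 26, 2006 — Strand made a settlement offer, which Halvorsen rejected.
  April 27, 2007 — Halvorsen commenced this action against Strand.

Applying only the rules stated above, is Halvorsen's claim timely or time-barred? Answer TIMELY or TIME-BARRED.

The claim did not accrue until Halvorsen discovered the injury on August 6, 2001; the May 22, 1998 act date does not start the clock under the stated rule.
The untolled deadline — 6 years after August 6, 2001 — is August 6, 2007.
The other events in the timeline have no effect on the limitation period under the stated rules.
Filing on April 27, 2007 beat the August 6, 2007 deadline — the action is timely.

TIMELY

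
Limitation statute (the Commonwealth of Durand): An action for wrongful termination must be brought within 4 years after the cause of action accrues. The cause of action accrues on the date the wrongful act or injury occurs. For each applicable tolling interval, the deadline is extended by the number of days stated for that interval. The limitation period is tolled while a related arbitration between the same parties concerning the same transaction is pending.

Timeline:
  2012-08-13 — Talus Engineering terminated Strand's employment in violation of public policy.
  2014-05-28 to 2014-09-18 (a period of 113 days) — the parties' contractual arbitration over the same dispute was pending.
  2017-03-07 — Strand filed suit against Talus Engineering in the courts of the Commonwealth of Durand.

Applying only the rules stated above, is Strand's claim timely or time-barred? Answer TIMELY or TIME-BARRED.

The claim accrued on 2012-08-13, when the wrongful act occurred.
Adding the 4 years base period to 2012-08-13 gives a deadline of 2016-08-13, before any tolling.
Because the pending related arbitration ran from 2014-05-28 to 2014-09-18, the deadline is extended by 113 days to 2016-12-04.
Strand filed on 2017-03-07, after the 2016-12-04 deadline, so the action is time-barred.

TIME-BARRED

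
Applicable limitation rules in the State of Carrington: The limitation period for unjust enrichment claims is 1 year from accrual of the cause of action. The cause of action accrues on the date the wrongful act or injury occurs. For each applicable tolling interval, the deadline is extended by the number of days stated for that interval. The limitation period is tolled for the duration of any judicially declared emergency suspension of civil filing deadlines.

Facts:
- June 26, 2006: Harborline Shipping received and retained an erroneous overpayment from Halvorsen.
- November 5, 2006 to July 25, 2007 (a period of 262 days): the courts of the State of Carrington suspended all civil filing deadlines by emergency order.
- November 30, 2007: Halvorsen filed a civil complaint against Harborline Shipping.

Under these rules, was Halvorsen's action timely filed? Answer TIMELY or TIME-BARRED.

The claim accrued on June 26, 2006, when the wrongful act occurred.
The untolled deadline — 1 year after June 26, 2006 — is June 26, 2007.
Because the emergency suspension of filing deadlines ran from November 5, 2006 to July 25, 2007, the deadline is extended by 262 days to March 14, 2008.
Filing on November 30, 2007 beat the March 14, 2008 deadline — the action is timely.

TIMELY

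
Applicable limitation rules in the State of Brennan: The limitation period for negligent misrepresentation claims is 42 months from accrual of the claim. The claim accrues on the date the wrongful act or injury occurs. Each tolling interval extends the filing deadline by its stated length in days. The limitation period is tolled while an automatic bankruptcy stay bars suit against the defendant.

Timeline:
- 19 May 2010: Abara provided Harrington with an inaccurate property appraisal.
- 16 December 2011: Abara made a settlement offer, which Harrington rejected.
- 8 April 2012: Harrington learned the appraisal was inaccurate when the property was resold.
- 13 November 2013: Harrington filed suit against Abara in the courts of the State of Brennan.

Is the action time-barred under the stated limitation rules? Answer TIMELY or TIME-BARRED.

Because the rule ties accrual to occurrence, the claim accrued on 19 May 2010, not on the 8 April 2012 discovery date.
Adding the 42 months base period to 19 May 2010 gives a deadline of 19 November 2013, before any tolling.
Nothing else in the chronology tolls or restarts the period.
Harrington filed on 13 November 2013, before the 19 November 2013 deadline, so the action is timely.

TIMELY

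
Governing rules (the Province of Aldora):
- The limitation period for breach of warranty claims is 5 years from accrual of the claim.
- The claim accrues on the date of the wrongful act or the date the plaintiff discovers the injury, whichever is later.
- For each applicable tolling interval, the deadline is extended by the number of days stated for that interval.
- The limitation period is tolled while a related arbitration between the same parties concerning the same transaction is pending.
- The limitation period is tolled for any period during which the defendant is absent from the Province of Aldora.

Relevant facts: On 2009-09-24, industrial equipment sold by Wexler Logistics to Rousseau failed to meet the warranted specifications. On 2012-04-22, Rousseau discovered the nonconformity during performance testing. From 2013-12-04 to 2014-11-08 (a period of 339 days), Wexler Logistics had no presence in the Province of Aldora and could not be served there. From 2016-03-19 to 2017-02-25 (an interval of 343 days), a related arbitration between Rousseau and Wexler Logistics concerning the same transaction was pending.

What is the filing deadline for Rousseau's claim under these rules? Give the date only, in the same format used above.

2019-03-05

Taking the later of the act (2009-09-24) and discovery (2012-04-22), the claim accrued on 2012-04-22.
5 years from 2012-04-22 is 2017-04-22.
The period was tolled for 339 days by the defendant's absence from the jurisdiction (2013-12-04 to 2014-11-08), pushing the deadline to 2018-03-27.
Because the pending related arbitration ran from 2016-03-19 to 2017-02-25, the deadline is extended by 343 days to 2019-03-05.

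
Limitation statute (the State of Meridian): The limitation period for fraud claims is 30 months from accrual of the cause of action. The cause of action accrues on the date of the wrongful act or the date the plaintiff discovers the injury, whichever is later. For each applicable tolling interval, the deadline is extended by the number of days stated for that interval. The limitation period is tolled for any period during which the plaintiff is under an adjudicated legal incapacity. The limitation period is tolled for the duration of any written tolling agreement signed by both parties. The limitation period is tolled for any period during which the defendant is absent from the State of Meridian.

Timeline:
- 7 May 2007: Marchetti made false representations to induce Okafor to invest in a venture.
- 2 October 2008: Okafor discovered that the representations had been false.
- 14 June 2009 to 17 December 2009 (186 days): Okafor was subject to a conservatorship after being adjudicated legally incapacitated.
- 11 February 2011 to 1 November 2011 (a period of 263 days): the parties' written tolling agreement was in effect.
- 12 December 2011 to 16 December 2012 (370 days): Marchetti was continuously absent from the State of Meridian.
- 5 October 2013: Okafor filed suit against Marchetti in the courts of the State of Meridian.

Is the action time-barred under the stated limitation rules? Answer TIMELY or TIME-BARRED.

Because discovery on 2 October 2008 post-dates the 7 May 2007 act, accrual under the later-of rule falls on 2 October 2008.
The untolled deadline — 30 months after 2 October 2008 — is 2 April 2011.
Because the plaintiff's legal incapacity ran from 14 June 2009 to 17 December 2009, the deadline is extended by 186 days to 5 October 2011.
The written tolling agreement from 11 February 2011 to 1 November 2011 tolled the period for 263 days, extending the deadline to 24 June 2012.
The period was tolled for 370 days by the defendant's absence from the jurisdiction (12 December 2011 to 16 December 2012), pushing the deadline to 29 June 2013.
Filing on 5 October 2013 missed the 29 June 2013 deadline — the action is time-barred.

TIME-BARRED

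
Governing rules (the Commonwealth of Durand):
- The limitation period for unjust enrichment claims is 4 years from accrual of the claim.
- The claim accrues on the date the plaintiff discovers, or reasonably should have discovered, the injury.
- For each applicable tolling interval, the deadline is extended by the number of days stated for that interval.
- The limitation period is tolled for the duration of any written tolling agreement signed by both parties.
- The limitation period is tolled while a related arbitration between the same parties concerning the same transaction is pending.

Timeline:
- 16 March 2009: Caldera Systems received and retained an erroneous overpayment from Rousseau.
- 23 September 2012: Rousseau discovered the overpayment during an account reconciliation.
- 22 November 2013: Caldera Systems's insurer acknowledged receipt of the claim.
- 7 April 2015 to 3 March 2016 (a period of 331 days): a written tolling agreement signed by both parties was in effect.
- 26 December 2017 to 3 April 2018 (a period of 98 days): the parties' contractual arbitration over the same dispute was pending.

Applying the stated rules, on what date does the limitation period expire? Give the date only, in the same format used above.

The claim did not accrue until Rousseau discovered the injury on 23 September 2012; the 16 March 2009 act date does not start the clock under the stated rule.
4 years from 23 September 2012 is 23 September 2016.
The period was tolled for 331 days by the written tolling agreement (7 April 2015 to 3 March 2016), pushing the deadline to 20 August 2017.
The pending related arbitration starting 26 December 2017 came too late — the period had run on 20 August 2017 — and so does not extend the deadline.
The other events in the timeline have no effect on the limitation period under the stated rules.

20 August 2017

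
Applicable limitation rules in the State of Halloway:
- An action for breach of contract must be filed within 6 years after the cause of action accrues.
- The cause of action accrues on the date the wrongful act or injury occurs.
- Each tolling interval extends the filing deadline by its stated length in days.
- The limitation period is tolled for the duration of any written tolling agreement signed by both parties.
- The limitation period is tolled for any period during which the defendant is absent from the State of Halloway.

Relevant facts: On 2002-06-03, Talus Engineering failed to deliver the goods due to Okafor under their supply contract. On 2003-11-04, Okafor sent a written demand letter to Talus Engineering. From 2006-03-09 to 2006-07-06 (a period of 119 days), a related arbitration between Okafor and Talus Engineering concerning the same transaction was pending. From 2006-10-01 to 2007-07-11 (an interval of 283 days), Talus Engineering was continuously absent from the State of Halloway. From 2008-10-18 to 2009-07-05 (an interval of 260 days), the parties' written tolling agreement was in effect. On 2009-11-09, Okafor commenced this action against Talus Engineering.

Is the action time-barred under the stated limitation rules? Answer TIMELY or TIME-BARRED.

The claim accrued on 2002-06-03, when the wrongful act occurred.
Adding the 6 years base period to 2002-06-03 gives a deadline of 2008-06-03, before any tolling.
Because the defendant's absence from the jurisdiction ran from 2006-10-01 to 2007-07-11, the deadline is extended by 283 days to 2009-03-13.
Because the written tolling agreement ran from 2008-10-18 to 2009-07-05, the deadline is extended by 260 days to 2009-11-28.
The pending related arbitration from 2006-03-09 to 2006-07-06 does not toll the period, because no stated rule makes a pending arbitration a tolling event.
Nothing else in the chronology tolls or restarts the period.
Filing on 2009-11-09 beat the 2009-11-28 deadline — the action is timely.

TIMELY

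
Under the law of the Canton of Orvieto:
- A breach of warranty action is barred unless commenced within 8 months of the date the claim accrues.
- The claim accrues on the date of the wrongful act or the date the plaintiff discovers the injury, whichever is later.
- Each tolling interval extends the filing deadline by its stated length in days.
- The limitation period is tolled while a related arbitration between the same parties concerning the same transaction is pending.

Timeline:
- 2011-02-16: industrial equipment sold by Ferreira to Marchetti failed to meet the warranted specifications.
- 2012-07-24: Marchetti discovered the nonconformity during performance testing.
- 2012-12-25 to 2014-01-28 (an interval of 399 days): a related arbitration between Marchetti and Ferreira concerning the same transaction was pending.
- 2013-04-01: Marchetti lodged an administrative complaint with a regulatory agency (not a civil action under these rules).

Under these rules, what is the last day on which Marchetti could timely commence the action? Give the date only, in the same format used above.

2014-04-27

Taking the later of the act (2011-02-16) and discovery (2012-07-24), the claim accrued on 2012-07-24.
8 months from 2012-07-24 is 2013-03-24.
Because the pending related arbitration ran from 2012-12-25 to 2014-01-28, the deadline is extended by 399 days to 2014-04-27.
None of the other events listed affects the running of the period under the stated rules.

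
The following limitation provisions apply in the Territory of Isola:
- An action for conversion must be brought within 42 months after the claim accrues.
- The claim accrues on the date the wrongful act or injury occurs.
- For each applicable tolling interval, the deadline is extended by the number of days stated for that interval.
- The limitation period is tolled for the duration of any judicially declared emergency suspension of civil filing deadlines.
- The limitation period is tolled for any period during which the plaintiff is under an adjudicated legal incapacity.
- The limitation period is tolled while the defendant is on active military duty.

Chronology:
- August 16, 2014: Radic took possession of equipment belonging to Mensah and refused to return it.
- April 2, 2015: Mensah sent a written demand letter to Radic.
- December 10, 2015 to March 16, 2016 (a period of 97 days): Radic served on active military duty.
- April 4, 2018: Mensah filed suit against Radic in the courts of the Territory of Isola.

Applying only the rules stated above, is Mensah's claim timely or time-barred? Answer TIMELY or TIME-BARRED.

The claim accrued on August 16, 2014, when the wrongful act occurred.
42 months from August 16, 2014 is February 16, 2018.
The period was tolled for 97 days by the defendant's active military service (December 10, 2015 to March 16, 2016), pushing the deadline to May 24, 2018.
The other events in the timeline have no effect on the limitation period under the stated rules.
Mensah filed on April 4, 2018, before the May 24, 2018 deadline, so the action is timely.

TIMELY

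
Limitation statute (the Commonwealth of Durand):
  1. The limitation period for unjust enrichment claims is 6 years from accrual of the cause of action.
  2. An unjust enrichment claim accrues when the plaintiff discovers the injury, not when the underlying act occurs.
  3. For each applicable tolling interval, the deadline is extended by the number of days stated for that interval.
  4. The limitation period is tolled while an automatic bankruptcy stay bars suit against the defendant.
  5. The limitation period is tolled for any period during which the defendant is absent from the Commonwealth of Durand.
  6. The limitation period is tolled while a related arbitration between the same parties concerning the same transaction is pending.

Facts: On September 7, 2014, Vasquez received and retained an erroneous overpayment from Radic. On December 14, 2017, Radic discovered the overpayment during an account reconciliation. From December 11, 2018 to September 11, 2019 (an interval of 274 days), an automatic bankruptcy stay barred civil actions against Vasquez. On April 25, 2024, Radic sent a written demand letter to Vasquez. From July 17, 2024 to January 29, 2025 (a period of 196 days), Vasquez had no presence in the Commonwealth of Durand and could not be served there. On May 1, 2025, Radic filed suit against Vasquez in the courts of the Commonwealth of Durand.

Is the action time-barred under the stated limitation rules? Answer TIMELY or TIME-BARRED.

TIME-BARRED

The claim did not accrue until Radic discovered the injury on December 14, 2017; the September 7, 2014 act date does not start the clock under the stated rule.
The untolled deadline — 6 years after December 14, 2017 — is December 14, 2023.
The period was tolled for 274 days by the automatic bankruptcy stay (December 11, 2018 to September 11, 2019), pushing the deadline to September 13, 2024.
Because the defendant's absence from the jurisdiction ran from July 17, 2024 to January 29, 2025, the deadline is extended by 196 days to March 28, 2025.
The other events in the timeline have no effect on the limitation period under the stated rules.
The May 1, 2025 filing falls after the March 28, 2025 deadline; the claim is time-barred.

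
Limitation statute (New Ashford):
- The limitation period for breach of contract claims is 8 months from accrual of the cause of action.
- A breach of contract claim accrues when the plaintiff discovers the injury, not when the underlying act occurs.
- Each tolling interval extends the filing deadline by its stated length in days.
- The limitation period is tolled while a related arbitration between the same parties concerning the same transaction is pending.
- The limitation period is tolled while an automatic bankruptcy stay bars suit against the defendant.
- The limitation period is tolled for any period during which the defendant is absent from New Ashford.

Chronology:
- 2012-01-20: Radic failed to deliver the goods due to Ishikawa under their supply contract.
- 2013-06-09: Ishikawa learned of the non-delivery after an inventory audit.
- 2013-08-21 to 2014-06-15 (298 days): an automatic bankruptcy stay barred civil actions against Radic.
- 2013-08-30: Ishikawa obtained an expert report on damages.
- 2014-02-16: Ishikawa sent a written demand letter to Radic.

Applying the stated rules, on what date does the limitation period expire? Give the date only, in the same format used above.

The claim did not accrue until Ishikawa discovered the injury on 2013-06-09; the 2012-01-20 act date does not start the clock under the stated rule.
The untolled deadline — 8 months after 2013-06-09 — is 2014-02-09.
Because the automatic bankruptcy stay ran from 2013-08-21 to 2014-06-15, the deadline is extended by 298 days to 2014-12-04.
The other events in the timeline have no effect on the limitation period under the stated rules.

2014-12-04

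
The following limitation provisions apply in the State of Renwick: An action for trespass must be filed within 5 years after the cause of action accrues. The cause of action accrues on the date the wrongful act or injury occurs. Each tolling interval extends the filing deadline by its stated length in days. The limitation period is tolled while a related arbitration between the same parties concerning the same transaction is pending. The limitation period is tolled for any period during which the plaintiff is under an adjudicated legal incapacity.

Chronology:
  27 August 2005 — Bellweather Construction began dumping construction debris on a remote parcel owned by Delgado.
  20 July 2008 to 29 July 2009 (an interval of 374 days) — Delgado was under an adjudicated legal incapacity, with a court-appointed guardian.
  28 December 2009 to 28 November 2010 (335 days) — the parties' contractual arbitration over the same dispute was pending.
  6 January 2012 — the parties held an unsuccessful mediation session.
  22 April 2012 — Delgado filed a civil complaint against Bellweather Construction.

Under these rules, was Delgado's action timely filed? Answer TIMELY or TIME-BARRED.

TIMELY

The cause of action accrued on 27 August 2005, the date of the act.
The untolled deadline — 5 years after 27 August 2005 — is 27 August 2010.
The period was tolled for 374 days by the plaintiff's legal incapacity (20 July 2008 to 29 July 2009), pushing the deadline to 5 September 2011.
The period was tolled for 335 days by the pending related arbitration (28 December 2009 to 28 November 2010), pushing the deadline to 5 August 2012.
Nothing else in the chronology tolls or restarts the period.
Filing on 22 April 2012 beat the 5 August 2012 deadline — the action is timely.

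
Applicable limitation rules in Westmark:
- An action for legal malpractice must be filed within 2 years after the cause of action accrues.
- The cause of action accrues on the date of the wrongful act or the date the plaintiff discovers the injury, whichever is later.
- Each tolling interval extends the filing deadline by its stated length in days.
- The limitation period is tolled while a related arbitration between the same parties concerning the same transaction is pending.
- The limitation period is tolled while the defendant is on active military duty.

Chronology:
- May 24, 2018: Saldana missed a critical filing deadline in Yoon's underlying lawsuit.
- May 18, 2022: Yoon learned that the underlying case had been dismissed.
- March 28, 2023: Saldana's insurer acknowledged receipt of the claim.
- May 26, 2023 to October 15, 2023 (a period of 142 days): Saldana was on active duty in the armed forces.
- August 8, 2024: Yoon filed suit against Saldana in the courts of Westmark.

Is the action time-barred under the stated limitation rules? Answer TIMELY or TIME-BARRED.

The claim accrued on May 18, 2022 — the later of the May 24, 2018 act and the May 18, 2022 discovery.
Adding the 2 years base period to May 18, 2022 gives a deadline of May 18, 2024, before any tolling.
The defendant's active military service from May 26, 2023 to October 15, 2023 tolled the period for 142 days, extending the deadline to October 7, 2024.
The other events in the timeline have no effect on the limitation period under the stated rules.
Yoon filed on August 8, 2024, before the October 7, 2024 deadline, so the action is timely.

TIMELY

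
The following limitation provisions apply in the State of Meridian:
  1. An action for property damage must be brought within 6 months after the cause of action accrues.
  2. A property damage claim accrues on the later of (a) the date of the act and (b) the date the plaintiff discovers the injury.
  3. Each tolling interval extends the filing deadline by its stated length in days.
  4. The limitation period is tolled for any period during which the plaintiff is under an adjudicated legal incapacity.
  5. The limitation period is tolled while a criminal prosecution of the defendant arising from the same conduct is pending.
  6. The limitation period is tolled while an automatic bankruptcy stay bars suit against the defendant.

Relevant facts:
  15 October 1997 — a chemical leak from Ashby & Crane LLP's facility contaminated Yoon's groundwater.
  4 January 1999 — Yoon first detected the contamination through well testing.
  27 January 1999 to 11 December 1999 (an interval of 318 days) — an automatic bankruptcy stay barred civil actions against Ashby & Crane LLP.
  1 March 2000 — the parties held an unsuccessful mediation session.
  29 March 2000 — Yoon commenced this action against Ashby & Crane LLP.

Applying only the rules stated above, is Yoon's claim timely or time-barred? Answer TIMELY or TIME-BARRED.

Because discovery on 4 January 1999 post-dates the 15 October 1997 act, accrual under the later-of rule falls on 4 January 1999.
The untolled deadline — 6 months after 4 January 1999 — is 4 July 1999.
The period was tolled for 318 days by the automatic bankruptcy stay (27 January 1999 to 11 December 1999), pushing the deadline to 17 May 2000.
Nothing else in the chronology tolls or restarts the period.
Yoon filed on 29 March 2000, before the 17 May 2000 deadline, so the action is timely.

TIMELY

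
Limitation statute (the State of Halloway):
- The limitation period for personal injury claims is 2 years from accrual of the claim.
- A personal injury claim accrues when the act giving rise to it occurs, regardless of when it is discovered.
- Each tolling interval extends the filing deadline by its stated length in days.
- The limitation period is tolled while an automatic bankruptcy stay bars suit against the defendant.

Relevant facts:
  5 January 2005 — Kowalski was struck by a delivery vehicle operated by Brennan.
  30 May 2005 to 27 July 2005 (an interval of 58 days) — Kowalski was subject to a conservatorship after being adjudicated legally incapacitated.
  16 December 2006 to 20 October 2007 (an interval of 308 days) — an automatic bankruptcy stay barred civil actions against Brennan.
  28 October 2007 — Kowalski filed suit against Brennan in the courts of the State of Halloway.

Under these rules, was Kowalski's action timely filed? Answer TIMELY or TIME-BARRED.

TIMELY

The limitation period began to run on 5 January 2005.
2 years from 5 January 2005 is 5 January 2007.
The automatic bankruptcy stay from 16 December 2006 to 20 October 2007 tolled the period for 308 days, extending the deadline to 9 November 2007.
Although the plaintiff's incapacity ran from 30 May 2005 to 27 July 2005, the stated rules do not make that a tolling event, so it is disregarded.
Kowalski filed on 28 October 2007, before the 9 November 2007 deadline, so the action is timely.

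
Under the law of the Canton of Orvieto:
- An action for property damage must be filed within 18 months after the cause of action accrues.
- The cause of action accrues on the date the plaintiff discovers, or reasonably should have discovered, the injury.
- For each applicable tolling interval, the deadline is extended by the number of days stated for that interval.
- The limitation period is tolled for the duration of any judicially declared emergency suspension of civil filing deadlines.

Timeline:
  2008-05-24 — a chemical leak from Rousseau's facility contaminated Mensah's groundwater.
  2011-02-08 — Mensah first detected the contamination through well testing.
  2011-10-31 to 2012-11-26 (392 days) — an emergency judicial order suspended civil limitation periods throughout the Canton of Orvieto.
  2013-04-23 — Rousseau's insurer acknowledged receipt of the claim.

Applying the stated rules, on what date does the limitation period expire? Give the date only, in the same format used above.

Accrual is tied to discovery, so the period began on 2011-02-08 rather than on 2008-05-24 when the act occurred.
18 months from 2011-02-08 is 2012-08-08.
The emergency suspension of filing deadlines from 2011-10-31 to 2012-11-26 tolled the period for 392 days, extending the deadline to 2013-09-04.
None of the other events listed affects the running of the period under the stated rules.

2013-09-04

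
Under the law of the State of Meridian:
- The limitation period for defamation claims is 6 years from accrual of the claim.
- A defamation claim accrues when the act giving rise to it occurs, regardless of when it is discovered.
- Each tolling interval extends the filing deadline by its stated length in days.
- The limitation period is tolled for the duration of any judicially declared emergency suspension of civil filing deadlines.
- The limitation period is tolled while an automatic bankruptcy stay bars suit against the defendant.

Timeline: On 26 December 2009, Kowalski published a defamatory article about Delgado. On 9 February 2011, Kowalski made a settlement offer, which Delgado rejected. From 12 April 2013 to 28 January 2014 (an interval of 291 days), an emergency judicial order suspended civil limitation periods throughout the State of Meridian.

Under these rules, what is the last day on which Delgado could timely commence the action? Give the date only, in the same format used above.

12 October 2016

The limitation period began to run on 26 December 2009.
Adding the 6 years base period to 26 December 2009 gives a deadline of 26 December 2015, before any tolling.
The period was tolled for 291 days by the emergency suspension of filing deadlines (12 April 2013 to 28 January 2014), pushing the deadline to 12 October 2016.
The other events in the timeline have no effect on the limitation period under the stated rules.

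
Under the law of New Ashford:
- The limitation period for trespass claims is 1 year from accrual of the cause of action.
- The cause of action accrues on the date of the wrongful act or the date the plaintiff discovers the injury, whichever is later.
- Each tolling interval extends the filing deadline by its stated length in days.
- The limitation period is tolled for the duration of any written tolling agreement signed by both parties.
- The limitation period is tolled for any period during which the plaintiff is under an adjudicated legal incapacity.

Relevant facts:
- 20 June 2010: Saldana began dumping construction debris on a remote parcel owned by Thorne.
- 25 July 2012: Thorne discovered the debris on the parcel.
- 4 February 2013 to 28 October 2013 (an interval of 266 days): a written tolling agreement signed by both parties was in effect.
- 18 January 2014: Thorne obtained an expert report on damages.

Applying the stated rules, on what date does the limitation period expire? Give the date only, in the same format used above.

The claim accrued on 25 July 2012 — the later of the 20 June 2010 act and the 25 July 2012 discovery.
1 year from 25 July 2012 is 25 July 2013.
The period was tolled for 266 days by the written tolling agreement (4 February 2013 to 28 October 2013), pushing the deadline to 17 April 2014.
Nothing else in the chronology tolls or restarts the period.

17 April 2014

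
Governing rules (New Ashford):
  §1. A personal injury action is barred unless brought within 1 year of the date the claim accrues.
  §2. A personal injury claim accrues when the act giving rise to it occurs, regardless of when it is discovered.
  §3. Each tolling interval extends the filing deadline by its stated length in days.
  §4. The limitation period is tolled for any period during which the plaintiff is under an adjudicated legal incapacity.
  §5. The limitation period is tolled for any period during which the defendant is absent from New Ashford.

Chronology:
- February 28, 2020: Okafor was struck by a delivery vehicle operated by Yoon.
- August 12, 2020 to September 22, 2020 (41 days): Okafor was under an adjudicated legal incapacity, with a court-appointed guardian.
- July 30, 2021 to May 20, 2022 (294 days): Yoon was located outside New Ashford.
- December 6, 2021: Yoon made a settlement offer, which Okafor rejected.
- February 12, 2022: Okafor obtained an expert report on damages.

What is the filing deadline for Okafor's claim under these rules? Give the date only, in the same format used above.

April 10, 2021

The claim accrued on February 28, 2020, the date of the act.
Adding the 1 year base period to February 28, 2020 gives a deadline of February 28, 2021, before any tolling.
The plaintiff's legal incapacity from August 12, 2020 to September 22, 2020 tolled the period for 41 days, extending the deadline to April 10, 2021.
The defendant's absence from the jurisdiction from July 30, 2021 to May 20, 2022 began after the period had already run on April 10, 2021, so it has no tolling effect.
The other events in the timeline have no effect on the limitation period under the stated rules.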